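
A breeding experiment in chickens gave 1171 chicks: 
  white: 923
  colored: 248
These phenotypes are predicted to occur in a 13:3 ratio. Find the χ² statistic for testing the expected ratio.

Under the 13:3 hypothesis (Σ ratio = 16, N = 1171):
  white: 1171 × 13/16 = 951.4375
  colored: 1171 × 3/16 = 219.5625
χ² = Σ (O − E)² / E
  white: (923 − 951.4375)² / 951.4375 = 0.8500
  colored: (248 − 219.5625)² / 219.5625 = 3.6832
χ² = 0.8500 + 3.6832 = 4.5332 ≈ 4.533

4.533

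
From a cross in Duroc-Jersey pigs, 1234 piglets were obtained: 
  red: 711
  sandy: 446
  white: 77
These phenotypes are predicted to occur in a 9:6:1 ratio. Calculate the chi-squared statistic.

1.017

Total ratio parts = 16. Expected numbers out of 1234:
  red: 1234 × 9/16 = 694.125
  sandy: 1234 × 6/16 = 462.75
  white: 1234 × 1/16 = 77.125
χ² = Σ (O − E)² / E
  red: (711 − 694.125)² / 694.125 = 0.4103
  sandy: (446 − 462.75)² / 462.75 = 0.6063
  white: (77 − 77.125)² / 77.125 = 0.0002
χ² = 0.4103 + 0.6063 + 0.0002 = 1.0168 ≈ 1.017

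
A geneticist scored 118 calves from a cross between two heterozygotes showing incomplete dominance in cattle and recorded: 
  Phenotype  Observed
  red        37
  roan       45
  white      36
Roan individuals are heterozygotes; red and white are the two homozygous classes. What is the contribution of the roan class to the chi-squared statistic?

With incomplete dominance, a heterozygote × heterozygote cross gives a 1:2:1 phenotypic ratio.
Expected counts for N = 118 under a 1:2:1 ratio (total parts = 4):
  red: 118 × 1/4 = 29.5
  roan: 118 × 2/4 = 59
  white: 118 × 1/4 = 29.5
Contribution of roan: (45 − 59)² / 59 = 3.3220

3.322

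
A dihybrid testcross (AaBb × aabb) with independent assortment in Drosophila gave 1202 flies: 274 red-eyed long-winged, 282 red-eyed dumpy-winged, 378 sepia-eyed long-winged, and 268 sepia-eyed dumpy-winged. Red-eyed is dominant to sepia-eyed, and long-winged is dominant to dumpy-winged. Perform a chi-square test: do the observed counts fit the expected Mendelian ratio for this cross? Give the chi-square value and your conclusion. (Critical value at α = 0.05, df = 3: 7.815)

26.978; not consistent

A dihybrid testcross with independent assortment gives a 1:1:1:1 ratio.
Expected counts for N = 1202 under a 1:1:1:1 ratio (total parts = 4):
  red-eyed long-winged: 1202 × 1/4 = 300.5
  red-eyed dumpy-winged: 1202 × 1/4 = 300.5
  sepia-eyed long-winged: 1202 × 1/4 = 300.5
  sepia-eyed dumpy-winged: 1202 × 1/4 = 300.5
χ² = Σ (O − E)² / E
  red-eyed long-winged: (274 − 300.5)² / 300.5 = 2.3369
  red-eyed dumpy-winged: (282 − 300.5)² / 300.5 = 1.1389
  sepia-eyed long-winged: (378 − 300.5)² / 300.5 = 19.9875
  sepia-eyed dumpy-winged: (268 − 300.5)² / 300.5 = 3.5150
χ² = 2.3369 + 1.1389 + 19.9875 + 3.5150 = 26.9783 ≈ 26.978
Degrees of freedom = 4 − 1 = 3; critical value at α = 0.05 is 7.815.
Since 26.978 > 7.815, we reject the null hypothesis — the data do not fit the 1:1:1:1 ratio.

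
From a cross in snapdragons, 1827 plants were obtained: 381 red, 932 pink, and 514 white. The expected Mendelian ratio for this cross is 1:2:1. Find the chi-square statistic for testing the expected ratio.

20.113

Total ratio parts = 4. Expected numbers out of 1827:
  red: 1827 × 1/4 = 456.75
  pink: 1827 × 2/4 = 913.5
  white: 1827 × 1/4 = 456.75
χ² = Σ (O − E)² / E
  red: (381 − 456.75)² / 456.75 = 12.5628
  pink: (932 − 913.5)² / 913.5 = 0.3747
  white: (514 − 456.75)² / 456.75 = 7.1758
χ² = 12.5628 + 0.3747 + 7.1758 = 20.1133 ≈ 20.113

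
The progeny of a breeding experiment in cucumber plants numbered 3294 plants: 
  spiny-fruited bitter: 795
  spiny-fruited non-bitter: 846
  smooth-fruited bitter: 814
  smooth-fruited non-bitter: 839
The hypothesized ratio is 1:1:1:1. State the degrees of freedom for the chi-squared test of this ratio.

3

A goodness-of-fit test with 4 phenotype classes has df = 4 − 1 = 3.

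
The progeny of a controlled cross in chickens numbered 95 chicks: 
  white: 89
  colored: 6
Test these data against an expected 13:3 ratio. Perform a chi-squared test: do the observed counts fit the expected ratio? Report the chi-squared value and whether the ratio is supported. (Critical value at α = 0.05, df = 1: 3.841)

9.641; not consistent

The 13:3 ratio has 16 parts, so with N = 95 the expected counts are:
  white: 95 × 13/16 = 77.1875
  colored: 95 × 3/16 = 17.8125
χ² = Σ (O − E)² / E
  white: (89 − 77.1875)² / 77.1875 = 1.8077
  colored: (6 − 17.8125)² / 17.8125 = 7.8336
χ² = 1.8077 + 7.8336 = 9.6413 ≈ 9.641
Degrees of freedom = 2 − 1 = 1; critical value at α = 0.05 is 3.841.
Since 9.641 > 3.841, we reject the null hypothesis — the data do not fit the 13:3 ratio.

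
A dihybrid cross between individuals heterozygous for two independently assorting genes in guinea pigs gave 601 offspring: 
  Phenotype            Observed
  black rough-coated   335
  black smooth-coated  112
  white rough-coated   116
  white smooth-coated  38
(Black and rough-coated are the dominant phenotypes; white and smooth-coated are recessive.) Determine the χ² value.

0.134

A dihybrid F₂ with independent assortment and complete dominance at both loci gives a 9:3:3:1 phenotypic ratio.
Total ratio parts = 16. Expected numbers out of 601:
  black rough-coated: 601 × 9/16 = 338.0625
  black smooth-coated: 601 × 3/16 = 112.6875
  white rough-coated: 601 × 3/16 = 112.6875
  white smooth-coated: 601 × 1/16 = 37.5625
χ² = Σ (O − E)² / E
  black rough-coated: (335 − 338.0625)² / 338.0625 = 0.0277
  black smooth-coated: (112 − 112.6875)² / 112.6875 = 0.0042
  white rough-coated: (116 − 112.6875)² / 112.6875 = 0.0974
  white smooth-coated: (38 − 37.5625)² / 37.5625 = 0.0051
χ² = 0.0277 + 0.0042 + 0.0974 + 0.0051 = 0.1344 ≈ 0.134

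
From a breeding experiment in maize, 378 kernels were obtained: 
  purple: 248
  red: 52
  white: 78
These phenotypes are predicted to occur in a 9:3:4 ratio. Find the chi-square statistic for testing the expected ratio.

The 9:3:4 ratio has 16 parts, so with N = 378 the expected counts are:
  purple: 378 × 9/16 = 212.625
  red: 378 × 3/16 = 70.875
  white: 378 × 4/16 = 94.5
χ² = Σ (O − E)² / E
  purple: (248 − 212.625)² / 212.625 = 5.8854
  red: (52 − 70.875)² / 70.875 = 5.0267
  white: (78 − 94.5)² / 94.5 = 2.8810
χ² = 5.8854 + 5.0267 + 2.8810 = 13.7931 ≈ 13.793

13.793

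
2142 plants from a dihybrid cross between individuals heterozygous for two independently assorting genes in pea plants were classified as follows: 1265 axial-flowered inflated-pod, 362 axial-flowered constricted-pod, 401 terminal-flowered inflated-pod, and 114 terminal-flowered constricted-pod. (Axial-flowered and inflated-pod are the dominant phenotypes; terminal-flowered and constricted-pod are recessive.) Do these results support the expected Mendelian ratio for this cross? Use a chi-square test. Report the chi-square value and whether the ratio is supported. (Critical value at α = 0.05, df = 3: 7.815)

A dihybrid F₂ with independent assortment and complete dominance at both loci gives a 9:3:3:1 phenotypic ratio.
Under the 9:3:3:1 hypothesis (Σ ratio = 16, N = 2142):
  axial-flowered inflated-pod: 2142 × 9/16 = 1204.875
  axial-flowered constricted-pod: 2142 × 3/16 = 401.625
  terminal-flowered inflated-pod: 2142 × 3/16 = 401.625
  terminal-flowered constricted-pod: 2142 × 1/16 = 133.875
χ² = Σ (O − E)² / E
  axial-flowered inflated-pod: (1265 − 1204.875)² / 1204.875 = 3.0003
  axial-flowered constricted-pod: (362 − 401.625)² / 401.625 = 3.9095
  terminal-flowered inflated-pod: (401 − 401.625)² / 401.625 = 0.0010
  terminal-flowered constricted-pod: (114 − 133.875)² / 133.875 = 2.9506
χ² = 3.0003 + 3.9095 + 0.0010 + 2.9506 = 9.8614 ≈ 9.861
Degrees of freedom = 4 − 1 = 3; critical value at α = 0.05 is 7.815.
Since 9.861 > 7.815, we reject the null hypothesis — the data do not fit the 9:3:3:1 ratio.

9.861; not consistent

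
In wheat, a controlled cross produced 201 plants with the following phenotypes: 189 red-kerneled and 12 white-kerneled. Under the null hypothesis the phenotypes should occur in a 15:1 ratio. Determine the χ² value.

The 15:1 ratio has 16 parts, so with N = 201 the expected counts are:
  red-kerneled: 201 × 15/16 = 188.4375
  white-kerneled: 201 × 1/16 = 12.5625
χ² = Σ (O − E)² / E
  red-kerneled: (189 − 188.4375)² / 188.4375 = 0.0017
  white-kerneled: (12 − 12.5625)² / 12.5625 = 0.0252
χ² = 0.0017 + 0.0252 = 0.0269 ≈ 0.027

0.027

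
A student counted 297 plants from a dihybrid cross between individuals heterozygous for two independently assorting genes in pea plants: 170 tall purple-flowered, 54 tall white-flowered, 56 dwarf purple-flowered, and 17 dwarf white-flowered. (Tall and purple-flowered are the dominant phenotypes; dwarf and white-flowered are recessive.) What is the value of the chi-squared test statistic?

A dihybrid F₂ with independent assortment and complete dominance at both loci gives a 9:3:3:1 phenotypic ratio.
Under the 9:3:3:1 hypothesis (Σ ratio = 16, N = 297):
  tall purple-flowered: 297 × 9/16 = 167.0625
  tall white-flowered: 297 × 3/16 = 55.6875
  dwarf purple-flowered: 297 × 3/16 = 55.6875
  dwarf white-flowered: 297 × 1/16 = 18.5625
χ² = Σ (O − E)² / E
  tall purple-flowered: (170 − 167.0625)² / 167.0625 = 0.0517
  tall white-flowered: (54 − 55.6875)² / 55.6875 = 0.0511
  dwarf purple-flowered: (56 − 55.6875)² / 55.6875 = 0.0018
  dwarf white-flowered: (17 − 18.5625)² / 18.5625 = 0.1315
χ² = 0.0517 + 0.0511 + 0.0018 + 0.1315 = 0.2361 ≈ 0.236

0.236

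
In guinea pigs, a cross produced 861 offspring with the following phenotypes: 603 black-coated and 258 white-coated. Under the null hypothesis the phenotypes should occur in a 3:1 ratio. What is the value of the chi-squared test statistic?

11.321

Expected counts for N = 861 under a 3:1 ratio (total parts = 4):
  black-coated: 861 × 3/4 = 645.75
  white-coated: 861 × 1/4 = 215.25
χ² = Σ (O − E)² / E
  black-coated: (603 − 645.75)² / 645.75 = 2.8301
  white-coated: (258 − 215.25)² / 215.25 = 8.4904
χ² = 2.8301 + 8.4904 = 11.3205 ≈ 11.321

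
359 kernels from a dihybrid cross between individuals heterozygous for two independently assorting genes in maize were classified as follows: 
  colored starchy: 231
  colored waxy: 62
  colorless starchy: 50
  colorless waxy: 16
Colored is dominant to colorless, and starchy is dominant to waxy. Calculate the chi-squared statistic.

10.902

A dihybrid F₂ with independent assortment and complete dominance at both loci gives a 9:3:3:1 phenotypic ratio.
Expected counts for N = 359 under a 9:3:3:1 ratio (total parts = 16):
  colored starchy: 359 × 9/16 = 201.9375
  colored waxy: 359 × 3/16 = 67.3125
  colorless starchy: 359 × 3/16 = 67.3125
  colorless waxy: 359 × 1/16 = 22.4375
χ² = Σ (O − E)² / E
  colored starchy: (231 − 201.9375)² / 201.9375 = 4.1826
  colored waxy: (62 − 67.3125)² / 67.3125 = 0.4193
  colorless starchy: (50 − 67.3125)² / 67.3125 = 4.4527
  colorless waxy: (16 − 22.4375)² / 22.4375 = 1.8470
χ² = 4.1826 + 0.4193 + 4.4527 + 1.8470 = 10.9016 ≈ 10.902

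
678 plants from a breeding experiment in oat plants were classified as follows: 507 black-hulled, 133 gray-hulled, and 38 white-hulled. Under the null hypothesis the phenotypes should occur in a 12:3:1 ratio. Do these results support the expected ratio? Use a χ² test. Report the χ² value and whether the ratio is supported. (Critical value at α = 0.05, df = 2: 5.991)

0.728; consistent

The 12:3:1 ratio has 16 parts, so with N = 678 the expected counts are:
  black-hulled: 678 × 12/16 = 508.5
  gray-hulled: 678 × 3/16 = 127.125
  white-hulled: 678 × 1/16 = 42.375
χ² = Σ (O − E)² / E
  black-hulled: (507 − 508.5)² / 508.5 = 0.0044
  gray-hulled: (133 − 127.125)² / 127.125 = 0.2715
  white-hulled: (38 − 42.375)² / 42.375 = 0.4517
χ² = 0.0044 + 0.2715 + 0.4517 = 0.7276 ≈ 0.728
Degrees of freedom = 3 − 1 = 2; critical value at α = 0.05 is 5.991.
Since 0.728 < 5.991, we fail to reject the null hypothesis — the data are consistent with the 12:3:1 ratio.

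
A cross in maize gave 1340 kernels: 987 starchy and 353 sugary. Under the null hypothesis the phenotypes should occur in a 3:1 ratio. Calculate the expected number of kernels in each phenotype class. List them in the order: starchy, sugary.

1005, 335

Expected counts for N = 1340 under a 3:1 ratio (total parts = 4):
  starchy: 1340 × 3/4 = 1005
  sugary: 1340 × 1/4 = 335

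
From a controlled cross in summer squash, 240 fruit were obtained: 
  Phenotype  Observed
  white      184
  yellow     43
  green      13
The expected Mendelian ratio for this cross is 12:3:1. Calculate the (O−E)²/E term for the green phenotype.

Expected counts for N = 240 under a 12:3:1 ratio (total parts = 16):
  white: 240 × 12/16 = 180
  yellow: 240 × 3/16 = 45
  green: 240 × 1/16 = 15
Contribution of green: (13 − 15)² / 15 = 0.2667

0.267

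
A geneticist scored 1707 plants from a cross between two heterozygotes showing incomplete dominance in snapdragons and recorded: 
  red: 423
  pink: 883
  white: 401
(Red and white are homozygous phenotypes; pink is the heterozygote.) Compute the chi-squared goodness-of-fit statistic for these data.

2.606

With incomplete dominance, a heterozygote × heterozygote cross gives a 1:2:1 phenotypic ratio.
The 1:2:1 ratio has 4 parts, so with N = 1707 the expected counts are:
  red: 1707 × 1/4 = 426.75
  pink: 1707 × 2/4 = 853.5
  white: 1707 × 1/4 = 426.75
χ² = Σ (O − E)² / E
  red: (423 − 426.75)² / 426.75 = 0.0330
  pink: (883 − 853.5)² / 853.5 = 1.0196
  white: (401 − 426.75)² / 426.75 = 1.5537
χ² = 0.0330 + 1.0196 + 1.5537 = 2.6063 ≈ 2.606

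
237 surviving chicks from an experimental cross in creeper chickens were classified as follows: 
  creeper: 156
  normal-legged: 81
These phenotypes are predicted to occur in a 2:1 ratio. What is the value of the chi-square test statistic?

0.076

Under the 2:1 hypothesis (Σ ratio = 3, N = 237):
  creeper: 237 × 2/3 = 158
  normal-legged: 237 × 1/3 = 79
χ² = Σ (O − E)² / E
  creeper: (156 − 158)² / 158 = 0.0253
  normal-legged: (81 − 79)² / 79 = 0.0506
χ² = 0.0253 + 0.0506 = 0.0759 ≈ 0.076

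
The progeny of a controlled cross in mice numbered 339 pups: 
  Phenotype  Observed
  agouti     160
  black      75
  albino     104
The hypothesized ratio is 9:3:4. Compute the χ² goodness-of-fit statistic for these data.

Under the 9:3:4 hypothesis (Σ ratio = 16, N = 339):
  agouti: 339 × 9/16 = 190.6875
  black: 339 × 3/16 = 63.5625
  albino: 339 × 4/16 = 84.75
χ² = Σ (O − E)² / E
  agouti: (160 − 190.6875)² / 190.6875 = 4.9386
  black: (75 − 63.5625)² / 63.5625 = 2.0581
  albino: (104 − 84.75)² / 84.75 = 4.3724
χ² = 4.9386 + 2.0581 + 4.3724 = 11.3691 ≈ 11.369

11.369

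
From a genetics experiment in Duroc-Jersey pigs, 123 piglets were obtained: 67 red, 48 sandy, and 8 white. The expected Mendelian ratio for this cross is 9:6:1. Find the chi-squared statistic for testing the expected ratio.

0.158

Expected counts for N = 123 under a 9:6:1 ratio (total parts = 16):
  red: 123 × 9/16 = 69.1875
  sandy: 123 × 6/16 = 46.125
  white: 123 × 1/16 = 7.6875
χ² = Σ (O − E)² / E
  red: (67 − 69.1875)² / 69.1875 = 0.0692
  sandy: (48 − 46.125)² / 46.125 = 0.0762
  white: (8 − 7.6875)² / 7.6875 = 0.0127
χ² = 0.0692 + 0.0762 + 0.0127 = 0.1581 ≈ 0.158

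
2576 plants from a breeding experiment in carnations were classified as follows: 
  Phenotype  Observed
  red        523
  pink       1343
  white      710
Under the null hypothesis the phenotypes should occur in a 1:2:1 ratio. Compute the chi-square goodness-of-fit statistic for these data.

31.847

Expected counts for N = 2576 under a 1:2:1 ratio (total parts = 4):
  red: 2576 × 1/4 = 644
  pink: 2576 × 2/4 = 1288
  white: 2576 × 1/4 = 644
χ² = Σ (O − E)² / E
  red: (523 − 644)² / 644 = 22.7345
  pink: (1343 − 1288)² / 1288 = 2.3486
  white: (710 − 644)² / 644 = 6.7640
χ² = 22.7345 + 2.3486 + 6.7640 = 31.8471 ≈ 31.847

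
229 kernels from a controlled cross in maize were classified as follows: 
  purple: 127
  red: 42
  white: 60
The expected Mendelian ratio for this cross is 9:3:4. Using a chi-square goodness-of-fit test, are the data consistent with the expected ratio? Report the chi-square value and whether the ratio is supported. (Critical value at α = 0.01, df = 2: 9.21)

0.178; consistent

Under the 9:3:4 hypothesis (Σ ratio = 16, N = 229):
  purple: 229 × 9/16 = 128.8125
  red: 229 × 3/16 = 42.9375
  white: 229 × 4/16 = 57.25
χ² = Σ (O − E)² / E
  purple: (127 − 128.8125)² / 128.8125 = 0.0255
  red: (42 − 42.9375)² / 42.9375 = 0.0205
  white: (60 − 57.25)² / 57.25 = 0.1321
χ² = 0.0255 + 0.0205 + 0.1321 = 0.1781 ≈ 0.178
Degrees of freedom = 3 − 1 = 2; critical value at α = 0.01 is 9.21.
Since 0.178 < 9.21, we fail to reject the null hypothesis — the data are consistent with the 9:3:4 ratio.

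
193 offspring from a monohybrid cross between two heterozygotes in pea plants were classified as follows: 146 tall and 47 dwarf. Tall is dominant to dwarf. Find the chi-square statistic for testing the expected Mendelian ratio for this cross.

For a monohybrid cross between heterozygotes with complete dominance, the expected phenotypic ratio is 3:1.
Under the 3:1 hypothesis (Σ ratio = 4, N = 193):
  tall: 193 × 3/4 = 144.75
  dwarf: 193 × 1/4 = 48.25
χ² = Σ (O − E)² / E
  tall: (146 − 144.75)² / 144.75 = 0.0108
  dwarf: (47 − 48.25)² / 48.25 = 0.0324
χ² = 0.0108 + 0.0324 = 0.0432 ≈ 0.043

0.043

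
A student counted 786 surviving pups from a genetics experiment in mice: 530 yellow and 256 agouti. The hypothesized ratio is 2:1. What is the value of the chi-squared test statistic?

Expected counts for N = 786 under a 2:1 ratio (total parts = 3):
  yellow: 786 × 2/3 = 524
  agouti: 786 × 1/3 = 262
χ² = Σ (O − E)² / E
  yellow: (530 − 524)² / 524 = 0.0687
  agouti: (256 − 262)² / 262 = 0.1374
χ² = 0.0687 + 0.1374 = 0.2061 ≈ 0.206

0.206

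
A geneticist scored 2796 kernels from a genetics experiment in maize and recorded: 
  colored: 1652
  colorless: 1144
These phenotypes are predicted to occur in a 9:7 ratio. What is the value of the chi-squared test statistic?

The 9:7 ratio has 16 parts, so with N = 2796 the expected counts are:
  colored: 2796 × 9/16 = 1572.75
  colorless: 2796 × 7/16 = 1223.25
χ² = Σ (O − E)² / E
  colored: (1652 − 1572.75)² / 1572.75 = 3.9934
  colorless: (1144 − 1223.25)² / 1223.25 = 5.1343
χ² = 3.9934 + 5.1343 = 9.1277 ≈ 9.128

9.128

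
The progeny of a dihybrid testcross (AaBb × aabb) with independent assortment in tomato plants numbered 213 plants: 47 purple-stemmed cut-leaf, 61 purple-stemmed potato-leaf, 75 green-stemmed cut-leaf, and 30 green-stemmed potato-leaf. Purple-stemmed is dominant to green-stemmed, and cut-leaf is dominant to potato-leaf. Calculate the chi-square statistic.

20.897

A dihybrid testcross with independent assortment gives a 1:1:1:1 ratio.
Under the 1:1:1:1 hypothesis (Σ ratio = 4, N = 213):
  purple-stemmed cut-leaf: 213 × 1/4 = 53.25
  purple-stemmed potato-leaf: 213 × 1/4 = 53.25
  green-stemmed cut-leaf: 213 × 1/4 = 53.25
  green-stemmed potato-leaf: 213 × 1/4 = 53.25
χ² = Σ (O − E)² / E
  purple-stemmed cut-leaf: (47 − 53.25)² / 53.25 = 0.7336
  purple-stemmed potato-leaf: (61 − 53.25)² / 53.25 = 1.1279
  green-stemmed cut-leaf: (75 − 53.25)² / 53.25 = 8.8838
  green-stemmed potato-leaf: (30 − 53.25)² / 53.25 = 10.1514
χ² = 0.7336 + 1.1279 + 8.8838 + 10.1514 = 20.8967 ≈ 20.897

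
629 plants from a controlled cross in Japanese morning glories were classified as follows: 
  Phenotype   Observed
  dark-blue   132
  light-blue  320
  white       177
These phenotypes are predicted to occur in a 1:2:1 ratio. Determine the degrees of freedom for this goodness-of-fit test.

2

A goodness-of-fit test with 3 phenotype classes has df = 3 − 1 = 2.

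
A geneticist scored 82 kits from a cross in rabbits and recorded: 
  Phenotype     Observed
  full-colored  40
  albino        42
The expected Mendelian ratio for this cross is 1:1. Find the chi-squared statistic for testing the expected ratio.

0.049

Under the 1:1 hypothesis (Σ ratio = 2, N = 82):
  full-colored: 82 × 1/2 = 41
  albino: 82 × 1/2 = 41
χ² = Σ (O − E)² / E
  full-colored: (40 − 41)² / 41 = 0.0244
  albino: (42 − 41)² / 41 = 0.0244
χ² = 0.0244 + 0.0244 = 0.0488 ≈ 0.049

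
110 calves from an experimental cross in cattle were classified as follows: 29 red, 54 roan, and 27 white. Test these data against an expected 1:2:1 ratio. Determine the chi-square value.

0.109

Under the 1:2:1 hypothesis (Σ ratio = 4, N = 110):
  red: 110 × 1/4 = 27.5
  roan: 110 × 2/4 = 55
  white: 110 × 1/4 = 27.5
χ² = Σ (O − E)² / E
  red: (29 − 27.5)² / 27.5 = 0.0818
  roan: (54 − 55)² / 55 = 0.0182
  white: (27 − 27.5)² / 27.5 = 0.0091
χ² = 0.0818 + 0.0182 + 0.0091 = 0.1091 ≈ 0.109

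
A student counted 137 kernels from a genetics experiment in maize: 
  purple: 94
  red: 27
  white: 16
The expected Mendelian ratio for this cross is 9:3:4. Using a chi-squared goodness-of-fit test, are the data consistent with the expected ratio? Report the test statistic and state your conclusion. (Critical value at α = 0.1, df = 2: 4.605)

Under the 9:3:4 hypothesis (Σ ratio = 16, N = 137):
  purple: 137 × 9/16 = 77.0625
  red: 137 × 3/16 = 25.6875
  white: 137 × 4/16 = 34.25
χ² = Σ (O − E)² / E
  purple: (94 − 77.0625)² / 77.0625 = 3.7227
  red: (27 − 25.6875)² / 25.6875 = 0.0671
  white: (16 − 34.25)² / 34.25 = 9.7245
χ² = 3.7227 + 0.0671 + 9.7245 = 13.5143 ≈ 13.514
Degrees of freedom = 3 − 1 = 2; critical value at α = 0.1 is 4.605.
Since 13.514 > 4.605, we reject the null hypothesis — the data do not fit the 9:3:4 ratio.

13.514; not consistent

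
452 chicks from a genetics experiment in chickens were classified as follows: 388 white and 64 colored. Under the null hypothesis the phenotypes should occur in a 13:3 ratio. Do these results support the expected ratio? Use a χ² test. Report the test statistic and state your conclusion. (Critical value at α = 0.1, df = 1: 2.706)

6.253; not consistent

Expected counts for N = 452 under a 13:3 ratio (total parts = 16):
  white: 452 × 13/16 = 367.25
  colored: 452 × 3/16 = 84.75
χ² = Σ (O − E)² / E
  white: (388 − 367.25)² / 367.25 = 1.1724
  colored: (64 − 84.75)² / 84.75 = 5.0804
χ² = 1.1724 + 5.0804 = 6.2528 ≈ 6.253
Degrees of freedom = 2 − 1 = 1; critical value at α = 0.1 is 2.706.
Since 6.253 > 2.706, we reject the null hypothesis — the data do not fit the 13:3 ratio.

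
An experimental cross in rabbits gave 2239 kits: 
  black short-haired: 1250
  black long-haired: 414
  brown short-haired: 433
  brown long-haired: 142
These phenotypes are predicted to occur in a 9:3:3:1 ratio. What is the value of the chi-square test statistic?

The 9:3:3:1 ratio has 16 parts, so with N = 2239 the expected counts are:
  black short-haired: 2239 × 9/16 = 1259.4375
  black long-haired: 2239 × 3/16 = 419.8125
  brown short-haired: 2239 × 3/16 = 419.8125
  brown long-haired: 2239 × 1/16 = 139.9375
χ² = Σ (O − E)² / E
  black short-haired: (1250 − 1259.4375)² / 1259.4375 = 0.0707
  black long-haired: (414 − 419.8125)² / 419.8125 = 0.0805
  brown short-haired: (433 − 419.8125)² / 419.8125 = 0.4143
  brown long-haired: (142 − 139.9375)² / 139.9375 = 0.0304
χ² = 0.0707 + 0.0805 + 0.4143 + 0.0304 = 0.5959 ≈ 0.596

0.596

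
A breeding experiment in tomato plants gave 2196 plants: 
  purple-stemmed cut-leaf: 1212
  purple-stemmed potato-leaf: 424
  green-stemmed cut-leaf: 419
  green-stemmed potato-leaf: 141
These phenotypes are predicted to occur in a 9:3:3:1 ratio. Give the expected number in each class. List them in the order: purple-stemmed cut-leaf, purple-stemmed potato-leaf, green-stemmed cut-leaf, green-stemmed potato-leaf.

Total ratio parts = 16. Expected numbers out of 2196:
  purple-stemmed cut-leaf: 2196 × 9/16 = 1235.25
  purple-stemmed potato-leaf: 2196 × 3/16 = 411.75
  green-stemmed cut-leaf: 2196 × 3/16 = 411.75
  green-stemmed potato-leaf: 2196 × 1/16 = 137.25

1235.25, 411.75, 411.75, 137.25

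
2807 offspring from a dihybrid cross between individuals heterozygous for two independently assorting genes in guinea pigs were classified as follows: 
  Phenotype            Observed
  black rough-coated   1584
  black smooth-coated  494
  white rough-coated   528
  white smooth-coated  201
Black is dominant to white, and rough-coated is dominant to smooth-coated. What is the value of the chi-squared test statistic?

A dihybrid F₂ with independent assortment and complete dominance at both loci gives a 9:3:3:1 phenotypic ratio.
Expected counts for N = 2807 under a 9:3:3:1 ratio (total parts = 16):
  black rough-coated: 2807 × 9/16 = 1578.9375
  black smooth-coated: 2807 × 3/16 = 526.3125
  white rough-coated: 2807 × 3/16 = 526.3125
  white smooth-coated: 2807 × 1/16 = 175.4375
χ² = Σ (O − E)² / E
  black rough-coated: (1584 − 1578.9375)² / 1578.9375 = 0.0162
  black smooth-coated: (494 − 526.3125)² / 526.3125 = 1.9838
  white rough-coated: (528 − 526.3125)² / 526.3125 = 0.0054
  white smooth-coated: (201 − 175.4375)² / 175.4375 = 3.7246
χ² = 0.0162 + 1.9838 + 0.0054 + 3.7246 = 5.730

5.730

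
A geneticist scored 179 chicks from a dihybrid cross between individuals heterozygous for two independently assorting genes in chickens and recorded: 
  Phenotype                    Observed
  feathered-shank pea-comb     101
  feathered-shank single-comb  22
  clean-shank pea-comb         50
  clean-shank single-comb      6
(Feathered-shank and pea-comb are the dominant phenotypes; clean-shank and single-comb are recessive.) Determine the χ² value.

A dihybrid F₂ with independent assortment and complete dominance at both loci gives a 9:3:3:1 phenotypic ratio.
Expected counts for N = 179 under a 9:3:3:1 ratio (total parts = 16):
  feathered-shank pea-comb: 179 × 9/16 = 100.6875
  feathered-shank single-comb: 179 × 3/16 = 33.5625
  clean-shank pea-comb: 179 × 3/16 = 33.5625
  clean-shank single-comb: 179 × 1/16 = 11.1875
χ² = Σ (O − E)² / E
  feathered-shank pea-comb: (101 − 100.6875)² / 100.6875 = 0.0010
  feathered-shank single-comb: (22 − 33.5625)² / 33.5625 = 3.9834
  clean-shank pea-comb: (50 − 33.5625)² / 33.5625 = 8.0504
  clean-shank single-comb: (6 − 11.1875)² / 11.1875 = 2.4054
χ² = 0.0010 + 3.9834 + 8.0504 + 2.4054 = 14.4402 ≈ 14.440

14.440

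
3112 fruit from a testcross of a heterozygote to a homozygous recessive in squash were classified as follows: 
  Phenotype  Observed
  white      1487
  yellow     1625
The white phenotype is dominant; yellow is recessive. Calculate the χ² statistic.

A testcross of a heterozygote (Aa × aa) gives a 1:1 phenotypic ratio.
Total ratio parts = 2. Expected numbers out of 3112:
  white: 3112 × 1/2 = 1556
  yellow: 3112 × 1/2 = 1556
χ² = Σ (O − E)² / E
  white: (1487 − 1556)² / 1556 = 3.0598
  yellow: (1625 − 1556)² / 1556 = 3.0598
χ² = 3.0598 + 3.0598 = 6.1196 ≈ 6.120

6.120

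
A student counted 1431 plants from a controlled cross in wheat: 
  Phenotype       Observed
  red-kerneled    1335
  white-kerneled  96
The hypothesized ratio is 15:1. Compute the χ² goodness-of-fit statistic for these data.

0.514

Total ratio parts = 16. Expected numbers out of 1431:
  red-kerneled: 1431 × 15/16 = 1341.5625
  white-kerneled: 1431 × 1/16 = 89.4375
χ² = Σ (O − E)² / E
  red-kerneled: (1335 − 1341.5625)² / 1341.5625 = 0.0321
  white-kerneled: (96 − 89.4375)² / 89.4375 = 0.4815
χ² = 0.0321 + 0.4815 = 0.5136 ≈ 0.514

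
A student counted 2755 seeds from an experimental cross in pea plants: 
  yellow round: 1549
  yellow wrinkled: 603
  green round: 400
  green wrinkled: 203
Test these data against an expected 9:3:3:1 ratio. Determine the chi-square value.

Under the 9:3:3:1 hypothesis (Σ ratio = 16, N = 2755):
  yellow round: 2755 × 9/16 = 1549.6875
  yellow wrinkled: 2755 × 3/16 = 516.5625
  green round: 2755 × 3/16 = 516.5625
  green wrinkled: 2755 × 1/16 = 172.1875
χ² = Σ (O − E)² / E
  yellow round: (1549 − 1549.6875)² / 1549.6875 = 0.0003
  yellow wrinkled: (603 − 516.5625)² / 516.5625 = 14.4638
  green round: (400 − 516.5625)² / 516.5625 = 26.3024
  green wrinkled: (203 − 172.1875)² / 172.1875 = 5.5138
χ² = 0.0003 + 14.4638 + 26.3024 + 5.5138 = 46.2803 ≈ 46.280

46.280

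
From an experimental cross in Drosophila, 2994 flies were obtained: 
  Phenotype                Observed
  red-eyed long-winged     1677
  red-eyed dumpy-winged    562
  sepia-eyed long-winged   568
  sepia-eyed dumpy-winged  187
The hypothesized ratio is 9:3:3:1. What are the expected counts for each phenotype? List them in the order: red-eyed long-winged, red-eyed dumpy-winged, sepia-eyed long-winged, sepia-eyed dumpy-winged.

1684.125, 561.375, 561.375, 187.125

The 9:3:3:1 ratio has 16 parts, so with N = 2994 the expected counts are:
  red-eyed long-winged: 2994 × 9/16 = 1684.125
  red-eyed dumpy-winged: 2994 × 3/16 = 561.375
  sepia-eyed long-winged: 2994 × 3/16 = 561.375
  sepia-eyed dumpy-winged: 2994 × 1/16 = 187.125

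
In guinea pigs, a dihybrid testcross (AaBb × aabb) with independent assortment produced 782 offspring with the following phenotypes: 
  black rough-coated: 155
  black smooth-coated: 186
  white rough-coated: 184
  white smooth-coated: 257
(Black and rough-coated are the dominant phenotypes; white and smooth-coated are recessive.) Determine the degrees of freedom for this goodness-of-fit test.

3

A dihybrid testcross with independent assortment gives a 1:1:1:1 ratio.
A goodness-of-fit test with 4 phenotype classes has df = 4 − 1 = 3.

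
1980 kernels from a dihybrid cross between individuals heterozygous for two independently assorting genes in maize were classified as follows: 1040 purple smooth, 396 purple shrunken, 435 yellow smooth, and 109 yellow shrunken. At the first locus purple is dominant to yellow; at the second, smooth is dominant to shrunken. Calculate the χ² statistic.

19.239

A dihybrid F₂ with independent assortment and complete dominance at both loci gives a 9:3:3:1 phenotypic ratio.
The 9:3:3:1 ratio has 16 parts, so with N = 1980 the expected counts are:
  purple smooth: 1980 × 9/16 = 1113.75
  purple shrunken: 1980 × 3/16 = 371.25
  yellow smooth: 1980 × 3/16 = 371.25
  yellow shrunken: 1980 × 1/16 = 123.75
χ² = Σ (O − E)² / E
  purple smooth: (1040 − 1113.75)² / 1113.75 = 4.8836
  purple shrunken: (396 − 371.25)² / 371.25 = 1.6500
  yellow smooth: (435 − 371.25)² / 371.25 = 10.9470
  yellow shrunken: (109 − 123.75)² / 123.75 = 1.7581
χ² = 4.8836 + 1.6500 + 10.9470 + 1.7581 = 19.2387 ≈ 19.239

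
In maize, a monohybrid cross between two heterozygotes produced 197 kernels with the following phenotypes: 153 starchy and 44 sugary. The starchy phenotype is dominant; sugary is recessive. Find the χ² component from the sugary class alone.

0.560

For a monohybrid cross between heterozygotes with complete dominance, the expected phenotypic ratio is 3:1.
The 3:1 ratio has 4 parts, so with N = 197 the expected counts are:
  starchy: 197 × 3/4 = 147.75
  sugary: 197 × 1/4 = 49.25
Contribution of sugary: (44 − 49.25)² / 49.25 = 0.5596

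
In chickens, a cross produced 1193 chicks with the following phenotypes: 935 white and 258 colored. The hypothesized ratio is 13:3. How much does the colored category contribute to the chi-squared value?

Total ratio parts = 16. Expected numbers out of 1193:
  white: 1193 × 13/16 = 969.3125
  colored: 1193 × 3/16 = 223.6875
Contribution of colored: (258 − 223.6875)² / 223.6875 = 5.2634

5.263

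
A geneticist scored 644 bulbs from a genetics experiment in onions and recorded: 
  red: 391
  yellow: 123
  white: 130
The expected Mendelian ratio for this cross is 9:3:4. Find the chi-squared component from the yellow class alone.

Total ratio parts = 16. Expected numbers out of 644:
  red: 644 × 9/16 = 362.25
  yellow: 644 × 3/16 = 120.75
  white: 644 × 4/16 = 161
Contribution of yellow: (123 − 120.75)² / 120.75 = 0.0419

0.042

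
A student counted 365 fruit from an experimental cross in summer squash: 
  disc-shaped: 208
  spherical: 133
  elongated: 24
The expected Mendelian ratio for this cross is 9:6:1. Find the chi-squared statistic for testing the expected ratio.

Total ratio parts = 16. Expected numbers out of 365:
  disc-shaped: 365 × 9/16 = 205.3125
  spherical: 365 × 6/16 = 136.875
  elongated: 365 × 1/16 = 22.8125
χ² = Σ (O − E)² / E
  disc-shaped: (208 − 205.3125)² / 205.3125 = 0.0352
  spherical: (133 − 136.875)² / 136.875 = 0.1097
  elongated: (24 − 22.8125)² / 22.8125 = 0.0618
χ² = 0.0352 + 0.1097 + 0.0618 = 0.2067 ≈ 0.207

0.207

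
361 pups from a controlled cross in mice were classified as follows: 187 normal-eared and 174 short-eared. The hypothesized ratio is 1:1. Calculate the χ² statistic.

Under the 1:1 hypothesis (Σ ratio = 2, N = 361):
  normal-eared: 361 × 1/2 = 180.5
  short-eared: 361 × 1/2 = 180.5
χ² = Σ (O − E)² / E
  normal-eared: (187 − 180.5)² / 180.5 = 0.2341
  short-eared: (174 − 180.5)² / 180.5 = 0.2341
χ² = 0.2341 + 0.2341 = 0.4682 ≈ 0.468

0.468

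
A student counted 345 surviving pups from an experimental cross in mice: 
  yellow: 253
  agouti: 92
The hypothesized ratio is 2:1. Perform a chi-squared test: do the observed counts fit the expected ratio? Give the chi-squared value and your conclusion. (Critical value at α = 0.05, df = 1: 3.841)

Total ratio parts = 3. Expected numbers out of 345:
  yellow: 345 × 2/3 = 230
  agouti: 345 × 1/3 = 115
χ² = Σ (O − E)² / E
  yellow: (253 − 230)² / 230 = 2.3000
  agouti: (92 − 115)² / 115 = 4.6000
χ² = 2.3000 + 4.6000 = 6.900
Degrees of freedom = 2 − 1 = 1; critical value at α = 0.05 is 3.841.
Since 6.900 > 3.841, we reject the null hypothesis — the data do not fit the 2:1 ratio.

6.900; not consistent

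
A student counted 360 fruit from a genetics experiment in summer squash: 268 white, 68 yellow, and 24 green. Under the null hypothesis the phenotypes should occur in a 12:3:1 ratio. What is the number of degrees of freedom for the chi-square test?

2

A goodness-of-fit test with 3 phenotype classes has df = 3 − 1 = 2.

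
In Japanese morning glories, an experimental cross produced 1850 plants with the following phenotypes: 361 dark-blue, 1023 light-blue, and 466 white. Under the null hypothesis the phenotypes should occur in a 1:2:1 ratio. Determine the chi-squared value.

Under the 1:2:1 hypothesis (Σ ratio = 4, N = 1850):
  dark-blue: 1850 × 1/4 = 462.5
  light-blue: 1850 × 2/4 = 925
  white: 1850 × 1/4 = 462.5
χ² = Σ (O − E)² / E
  dark-blue: (361 − 462.5)² / 462.5 = 22.2751
  light-blue: (1023 − 925)² / 925 = 10.3827
  white: (466 − 462.5)² / 462.5 = 0.0265
χ² = 22.2751 + 10.3827 + 0.0265 = 32.6843 ≈ 32.684

32.684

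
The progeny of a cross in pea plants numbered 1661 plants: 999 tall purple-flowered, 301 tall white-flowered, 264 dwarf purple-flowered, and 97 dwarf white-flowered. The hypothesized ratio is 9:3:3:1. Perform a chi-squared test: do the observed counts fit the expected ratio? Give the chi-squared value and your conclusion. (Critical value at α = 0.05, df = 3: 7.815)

The 9:3:3:1 ratio has 16 parts, so with N = 1661 the expected counts are:
  tall purple-flowered: 1661 × 9/16 = 934.3125
  tall white-flowered: 1661 × 3/16 = 311.4375
  dwarf purple-flowered: 1661 × 3/16 = 311.4375
  dwarf white-flowered: 1661 × 1/16 = 103.8125
χ² = Σ (O − E)² / E
  tall purple-flowered: (999 − 934.3125)² / 934.3125 = 4.4787
  tall white-flowered: (301 − 311.4375)² / 311.4375 = 0.3498
  dwarf purple-flowered: (264 − 311.4375)² / 311.4375 = 7.2256
  dwarf white-flowered: (97 − 103.8125)² / 103.8125 = 0.4471
χ² = 4.4787 + 0.3498 + 7.2256 + 0.4471 = 12.5012 ≈ 12.501
Degrees of freedom = 4 − 1 = 3; critical value at α = 0.05 is 7.815.
Since 12.501 > 7.815, we reject the null hypothesis — the data do not fit the 9:3:3:1 ratio.

12.501; not consistent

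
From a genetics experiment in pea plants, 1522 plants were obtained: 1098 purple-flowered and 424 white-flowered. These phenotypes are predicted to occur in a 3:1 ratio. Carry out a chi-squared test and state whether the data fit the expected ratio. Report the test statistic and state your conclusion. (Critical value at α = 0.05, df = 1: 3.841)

6.631; not consistent

Expected counts for N = 1522 under a 3:1 ratio (total parts = 4):
  purple-flowered: 1522 × 3/4 = 1141.5
  white-flowered: 1522 × 1/4 = 380.5
χ² = Σ (O − E)² / E
  purple-flowered: (1098 − 1141.5)² / 1141.5 = 1.6577
  white-flowered: (424 − 380.5)² / 380.5 = 4.9731
χ² = 1.6577 + 4.9731 = 6.6308 ≈ 6.631
Degrees of freedom = 2 − 1 = 1; critical value at α = 0.05 is 3.841.
Since 6.631 > 3.841, we reject the null hypothesis — the data do not fit the 3:1 ratio.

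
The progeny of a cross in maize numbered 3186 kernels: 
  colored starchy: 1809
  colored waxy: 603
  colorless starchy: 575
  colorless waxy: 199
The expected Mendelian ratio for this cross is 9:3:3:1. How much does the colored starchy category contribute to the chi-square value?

0.159

Expected counts for N = 3186 under a 9:3:3:1 ratio (total parts = 16):
  colored starchy: 3186 × 9/16 = 1792.125
  colored waxy: 3186 × 3/16 = 597.375
  colorless starchy: 3186 × 3/16 = 597.375
  colorless waxy: 3186 × 1/16 = 199.125
Contribution of colored starchy: (1809 − 1792.125)² / 1792.125 = 0.1589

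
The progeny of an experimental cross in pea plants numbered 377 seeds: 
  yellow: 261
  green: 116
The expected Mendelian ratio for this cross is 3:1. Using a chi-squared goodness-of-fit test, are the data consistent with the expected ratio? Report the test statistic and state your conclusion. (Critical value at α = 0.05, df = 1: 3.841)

Under the 3:1 hypothesis (Σ ratio = 4, N = 377):
  yellow: 377 × 3/4 = 282.75
  green: 377 × 1/4 = 94.25
χ² = Σ (O − E)² / E
  yellow: (261 − 282.75)² / 282.75 = 1.6731
  green: (116 − 94.25)² / 94.25 = 5.0192
χ² = 1.6731 + 5.0192 = 6.6923 ≈ 6.692
Degrees of freedom = 2 − 1 = 1; critical value at α = 0.05 is 3.841.
Since 6.692 > 3.841, we reject the null hypothesis — the data do not fit the 3:1 ratio.

6.692; not consistent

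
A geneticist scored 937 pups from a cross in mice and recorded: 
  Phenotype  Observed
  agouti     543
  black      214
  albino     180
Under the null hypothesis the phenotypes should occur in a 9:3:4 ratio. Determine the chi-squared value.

Under the 9:3:4 hypothesis (Σ ratio = 16, N = 937):
  agouti: 937 × 9/16 = 527.0625
  black: 937 × 3/16 = 175.6875
  albino: 937 × 4/16 = 234.25
χ² = Σ (O − E)² / E
  agouti: (543 − 527.0625)² / 527.0625 = 0.4819
  black: (214 − 175.6875)² / 175.6875 = 8.3549
  albino: (180 − 234.25)² / 234.25 = 12.5638
χ² = 0.4819 + 8.3549 + 12.5638 = 21.4006 ≈ 21.401

21.401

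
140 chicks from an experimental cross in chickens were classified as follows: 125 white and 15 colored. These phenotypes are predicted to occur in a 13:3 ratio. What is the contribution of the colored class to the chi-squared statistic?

4.821

Under the 13:3 hypothesis (Σ ratio = 16, N = 140):
  white: 140 × 13/16 = 113.75
  colored: 140 × 3/16 = 26.25
Contribution of colored: (15 − 26.25)² / 26.25 = 4.8214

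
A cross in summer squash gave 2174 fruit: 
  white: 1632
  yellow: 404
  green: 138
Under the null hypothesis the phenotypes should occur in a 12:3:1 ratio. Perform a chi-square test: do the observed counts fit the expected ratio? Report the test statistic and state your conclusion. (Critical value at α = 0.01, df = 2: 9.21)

0.067; consistent

Total ratio parts = 16. Expected numbers out of 2174:
  white: 2174 × 12/16 = 1630.5
  yellow: 2174 × 3/16 = 407.625
  green: 2174 × 1/16 = 135.875
χ² = Σ (O − E)² / E
  white: (1632 − 1630.5)² / 1630.5 = 0.0014
  yellow: (404 − 407.625)² / 407.625 = 0.0322
  green: (138 − 135.875)² / 135.875 = 0.0332
χ² = 0.0014 + 0.0322 + 0.0332 = 0.0668 ≈ 0.067
Degrees of freedom = 3 − 1 = 2; critical value at α = 0.01 is 9.21.
Since 0.067 < 9.21, we fail to reject the null hypothesis — the data are consistent with the 12:3:1 ratio.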